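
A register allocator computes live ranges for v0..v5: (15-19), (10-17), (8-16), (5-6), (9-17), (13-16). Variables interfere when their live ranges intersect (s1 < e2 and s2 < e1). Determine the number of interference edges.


Check all pairs for overlapping intervals.
Two intervals (s1,e1) and (s2,e2) overlap if s1 < e2 and s2 < e1.
v0 (15-19) vs v1..v5: overlaps v1, v2, v4, v5 -> 4
v1 (10-17) vs v2..v5: overlaps v2, v4, v5 -> 3
v2 (8-16) vs v3..v5: overlaps v4, v5 -> 2
v3 (5-6) vs v4..v5: overlaps none -> 0
v4 (9-17) vs v5: overlaps v5 -> 1
Total overlapping pairs = 4 + 3 + 2 + 0 + 1 = 10

10


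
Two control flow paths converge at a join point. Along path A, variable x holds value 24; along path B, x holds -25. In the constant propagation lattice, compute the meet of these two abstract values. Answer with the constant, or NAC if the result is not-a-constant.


Meet operation: if both paths give the same constant, result is that constant; if they differ, result is NAC (not-a-constant).
Path A: 24, Path B: -25 -> differ
Result: not-a-constant -> NAC

NAC


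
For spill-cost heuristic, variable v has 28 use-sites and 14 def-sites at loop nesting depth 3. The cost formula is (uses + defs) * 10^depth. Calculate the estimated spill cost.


uses + defs = 28 + 14 = 42
10^3 = 1000
Spill cost = 42 * 1000 = 42000

42000


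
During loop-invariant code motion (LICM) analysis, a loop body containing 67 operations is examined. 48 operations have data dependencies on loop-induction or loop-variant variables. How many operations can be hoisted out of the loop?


Invariant candidates = total - loop-dependent
= 67 - 48 = 19

19


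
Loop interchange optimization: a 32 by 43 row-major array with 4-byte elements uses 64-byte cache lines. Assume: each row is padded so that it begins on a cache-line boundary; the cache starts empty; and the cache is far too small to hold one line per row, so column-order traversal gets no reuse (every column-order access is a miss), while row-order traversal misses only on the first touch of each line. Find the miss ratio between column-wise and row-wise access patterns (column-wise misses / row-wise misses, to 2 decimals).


Each row occupies 43 * 4 = 172 bytes and starts on a line boundary, so it spans ceil(172 / 64) = 3 cache lines.
Row-major traversal misses (one per line touched): 32 * ceil(43 * 4 / 64) = 96
Column-major traversal misses (no reuse, every access misses): 32 * 43 = 1376
Ratio = 1376 / 96 = 14.33

14.33


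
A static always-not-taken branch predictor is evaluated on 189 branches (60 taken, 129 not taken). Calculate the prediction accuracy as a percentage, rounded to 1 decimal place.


Predictor: always-not-taken
Correct predictions = 129
Accuracy = 129 / 189 * 100 = 68.3%

68.3


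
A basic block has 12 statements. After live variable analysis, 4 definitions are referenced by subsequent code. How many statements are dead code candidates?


Dead code = total statements - live definitions
= 12 - 4 = 8

8


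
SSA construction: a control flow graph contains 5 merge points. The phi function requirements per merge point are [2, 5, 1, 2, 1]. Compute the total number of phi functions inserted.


Total phi functions = sum of phi functions at each join node
= 2 + 5 + 1 + 2 + 1 = 11

11


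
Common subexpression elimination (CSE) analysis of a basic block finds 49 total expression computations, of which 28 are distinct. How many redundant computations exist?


CSE count = total expressions - unique expressions
= 49 - 28 = 21

21


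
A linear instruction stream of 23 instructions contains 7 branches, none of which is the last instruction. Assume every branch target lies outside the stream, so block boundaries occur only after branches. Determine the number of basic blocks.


With no in-sequence branch targets, the leaders are the first instruction plus the instruction after each branch.
Number of basic blocks = branches + 1
= 7 + 1 = 8

8


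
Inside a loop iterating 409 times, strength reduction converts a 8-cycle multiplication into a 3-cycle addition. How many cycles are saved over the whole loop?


Per-iteration saving = 8 - 3 = 5
Total saved = 409 * 5 = 2045

2045


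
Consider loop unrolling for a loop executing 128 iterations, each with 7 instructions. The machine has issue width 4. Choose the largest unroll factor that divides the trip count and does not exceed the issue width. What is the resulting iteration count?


Largest divisor of 128 <= 4 is 4
New iterations = 128 / 4 = 32

32


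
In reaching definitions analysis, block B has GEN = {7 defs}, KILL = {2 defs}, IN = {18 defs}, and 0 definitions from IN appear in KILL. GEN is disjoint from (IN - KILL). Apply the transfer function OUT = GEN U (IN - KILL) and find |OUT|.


IN - KILL: 18 - 0 = 18 surviving definitions
OUT = GEN + surviving = 7 + 18 = 25

25


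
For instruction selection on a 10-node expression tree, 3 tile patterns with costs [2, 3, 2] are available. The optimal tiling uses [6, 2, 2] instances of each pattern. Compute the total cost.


Total cost = sum(count_i * cost_i)
= 6*2 + 2*3 + 2*2
= 22

22


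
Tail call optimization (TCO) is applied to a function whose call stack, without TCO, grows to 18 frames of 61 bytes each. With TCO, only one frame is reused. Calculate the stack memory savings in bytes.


Without TCO: 18 * 61 = 1098 bytes
With TCO: reuse 1 frame = 61 bytes
Savings = 1098 - 61 = 1037

1037


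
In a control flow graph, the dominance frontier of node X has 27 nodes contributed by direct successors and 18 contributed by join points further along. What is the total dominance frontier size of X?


DF(X) = direct successor contributions + join point contributions
= 27 + 18 = 45

45


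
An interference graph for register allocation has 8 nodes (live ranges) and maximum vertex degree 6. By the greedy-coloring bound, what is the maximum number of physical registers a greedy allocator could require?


Greedy coloring never needs more than (max_degree + 1) colors: when coloring a vertex, at most max_degree neighbors are already colored.
Upper bound = 6 + 1 = 7

7


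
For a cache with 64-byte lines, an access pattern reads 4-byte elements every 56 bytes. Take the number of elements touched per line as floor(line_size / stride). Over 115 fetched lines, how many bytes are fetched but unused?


Elements per line = floor(64 / 56) = 1
Bytes used per line = 1 * 4 = 4
Wasted per line = 64 - 4 = 60
Total wasted = 60 * 115 = 6900

6900


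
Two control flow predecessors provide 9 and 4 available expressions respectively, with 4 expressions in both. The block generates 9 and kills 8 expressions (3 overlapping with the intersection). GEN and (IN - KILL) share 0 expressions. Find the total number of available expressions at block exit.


IN = intersection of predecessors = 4
IN - KILL = 4 - 3 = 1
|OUT| = |GEN| + |IN - KILL| - |GEN ∩ (IN - KILL)| = 9 + 1 - 0 = 10

10


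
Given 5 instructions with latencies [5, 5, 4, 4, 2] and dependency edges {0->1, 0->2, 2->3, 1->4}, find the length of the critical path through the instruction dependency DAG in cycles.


Compute longest path through dependency graph: dist(Ik) = max over predecessors of dist + latency(Ik).
dist(I0) = latency 5 = 5
dist(I1) = dist(I0) + 5 = 5 + 5 = 10
dist(I2) = dist(I0) + 4 = 5 + 4 = 9
dist(I3) = dist(I2) + 4 = 9 + 4 = 13
dist(I4) = dist(I1) + 2 = 10 + 2 = 12
Critical path = max dist = 13

13


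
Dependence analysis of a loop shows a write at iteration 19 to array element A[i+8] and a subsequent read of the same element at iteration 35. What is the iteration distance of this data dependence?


Distance = read iteration - write iteration
= 35 - 19 = 16

16


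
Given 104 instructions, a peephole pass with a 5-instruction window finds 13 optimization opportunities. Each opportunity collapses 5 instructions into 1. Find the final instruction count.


Each match removes 4 instructions.
Total removed = 13 * 4 = 52
Remaining = 104 - 52 = 52

52


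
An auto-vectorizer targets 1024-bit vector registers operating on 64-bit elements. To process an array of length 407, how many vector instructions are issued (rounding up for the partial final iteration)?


Width = 1024 / 64 = 16 elements per vector op
Iterations = ceil(407 / 16) = 26

26


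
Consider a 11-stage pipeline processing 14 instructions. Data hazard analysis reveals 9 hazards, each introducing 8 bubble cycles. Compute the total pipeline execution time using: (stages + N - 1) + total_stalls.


Base cycles = 11 + 14 - 1 = 24
Total stalls = 9 * 8 = 72
Total = 24 + 72 = 96

96


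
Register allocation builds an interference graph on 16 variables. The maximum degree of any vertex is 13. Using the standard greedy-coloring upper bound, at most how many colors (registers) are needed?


Greedy coloring never needs more than (max_degree + 1) colors: when coloring a vertex, at most max_degree neighbors are already colored.
Upper bound = 13 + 1 = 14

14


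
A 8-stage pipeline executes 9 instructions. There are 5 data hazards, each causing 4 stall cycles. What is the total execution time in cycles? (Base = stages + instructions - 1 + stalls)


Base cycles = 8 + 9 - 1 = 16
Total stalls = 5 * 4 = 20
Total = 16 + 20 = 36

36


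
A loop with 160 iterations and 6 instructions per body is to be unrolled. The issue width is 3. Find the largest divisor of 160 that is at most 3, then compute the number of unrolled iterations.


Largest divisor of 160 <= 3 is 2
New iterations = 160 / 2 = 80

80


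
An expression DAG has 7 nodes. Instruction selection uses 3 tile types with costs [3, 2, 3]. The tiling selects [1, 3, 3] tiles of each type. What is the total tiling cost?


Total cost = sum(count_i * cost_i)
= 1*3 + 3*2 + 3*3
= 18

18


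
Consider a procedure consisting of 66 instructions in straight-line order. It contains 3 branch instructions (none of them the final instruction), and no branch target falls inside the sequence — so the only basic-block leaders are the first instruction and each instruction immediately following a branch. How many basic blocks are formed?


With no in-sequence branch targets, the leaders are the first instruction plus the instruction after each branch.
Number of basic blocks = branches + 1
= 3 + 1 = 4

4


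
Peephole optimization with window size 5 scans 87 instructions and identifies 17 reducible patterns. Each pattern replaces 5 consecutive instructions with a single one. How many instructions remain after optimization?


Each match removes 4 instructions.
Total removed = 17 * 4 = 68
Remaining = 87 - 68 = 19

19


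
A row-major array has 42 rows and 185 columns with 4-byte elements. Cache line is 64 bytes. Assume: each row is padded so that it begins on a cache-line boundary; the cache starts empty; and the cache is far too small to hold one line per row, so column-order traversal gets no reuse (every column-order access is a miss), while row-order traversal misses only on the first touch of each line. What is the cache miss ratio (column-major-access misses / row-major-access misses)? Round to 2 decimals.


Each row occupies 185 * 4 = 740 bytes and starts on a line boundary, so it spans ceil(740 / 64) = 12 cache lines.
Row-major traversal misses (one per line touched): 42 * ceil(185 * 4 / 64) = 504
Column-major traversal misses (no reuse, every access misses): 42 * 185 = 7770
Ratio = 7770 / 504 = 15.42

15.42


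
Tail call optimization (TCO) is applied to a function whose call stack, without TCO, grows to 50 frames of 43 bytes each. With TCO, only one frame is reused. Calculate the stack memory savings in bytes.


Without TCO: 50 * 43 = 2150 bytes
With TCO: reuse 1 frame = 43 bytes
Savings = 2150 - 43 = 2107

2107


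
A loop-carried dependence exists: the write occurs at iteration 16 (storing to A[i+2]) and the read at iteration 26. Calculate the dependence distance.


Distance = read iteration - write iteration
= 26 - 16 = 10

10


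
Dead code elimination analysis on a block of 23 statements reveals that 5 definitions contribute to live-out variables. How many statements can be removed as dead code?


Dead code = total statements - live definitions
= 23 - 5 = 18

18


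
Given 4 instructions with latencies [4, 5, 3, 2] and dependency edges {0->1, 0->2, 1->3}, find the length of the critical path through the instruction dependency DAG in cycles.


Compute longest path through dependency graph: dist(Ik) = max over predecessors of dist + latency(Ik).
dist(I0) = latency 4 = 4
dist(I1) = dist(I0) + 5 = 4 + 5 = 9
dist(I2) = dist(I0) + 3 = 4 + 3 = 7
dist(I3) = dist(I1) + 2 = 9 + 2 = 11
Critical path = max dist = 11

11


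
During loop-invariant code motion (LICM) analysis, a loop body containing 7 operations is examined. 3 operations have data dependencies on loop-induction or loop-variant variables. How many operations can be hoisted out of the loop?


Invariant candidates = total - loop-dependent
= 7 - 3 = 4

4


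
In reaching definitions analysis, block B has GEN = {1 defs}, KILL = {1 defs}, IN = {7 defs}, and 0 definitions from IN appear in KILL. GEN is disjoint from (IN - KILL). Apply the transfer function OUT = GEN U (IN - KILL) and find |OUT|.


IN - KILL: 7 - 0 = 7 surviving definitions
OUT = GEN + surviving = 1 + 7 = 8

8


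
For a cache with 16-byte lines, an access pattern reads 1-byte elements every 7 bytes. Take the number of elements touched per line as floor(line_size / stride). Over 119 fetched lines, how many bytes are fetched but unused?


Elements per line = floor(16 / 7) = 2
Bytes used per line = 2 * 1 = 2
Wasted per line = 16 - 2 = 14
Total wasted = 14 * 119 = 1666

1666


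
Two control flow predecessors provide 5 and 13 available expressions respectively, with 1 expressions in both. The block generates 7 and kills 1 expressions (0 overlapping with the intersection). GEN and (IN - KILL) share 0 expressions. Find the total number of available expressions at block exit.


IN = intersection of predecessors = 1
IN - KILL = 1 - 0 = 1
|OUT| = |GEN| + |IN - KILL| - |GEN ∩ (IN - KILL)| = 7 + 1 - 0 = 8

8


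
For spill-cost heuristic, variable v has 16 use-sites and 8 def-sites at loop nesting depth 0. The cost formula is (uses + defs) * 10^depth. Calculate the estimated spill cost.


uses + defs = 16 + 8 = 24
10^0 = 1
Spill cost = 24 * 1 = 24

24


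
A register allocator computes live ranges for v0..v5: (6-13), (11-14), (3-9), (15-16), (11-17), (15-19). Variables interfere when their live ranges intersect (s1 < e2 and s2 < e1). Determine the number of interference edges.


Check all pairs for overlapping intervals.
Two intervals (s1,e1) and (s2,e2) overlap if s1 < e2 and s2 < e1.
v0 (6-13) vs v1..v5: overlaps v1, v2, v4 -> 3
v1 (11-14) vs v2..v5: overlaps v4 -> 1
v2 (3-9) vs v3..v5: overlaps none -> 0
v3 (15-16) vs v4..v5: overlaps v4, v5 -> 2
v4 (11-17) vs v5: overlaps v5 -> 1
Total overlapping pairs = 3 + 1 + 0 + 2 + 1 = 7

7


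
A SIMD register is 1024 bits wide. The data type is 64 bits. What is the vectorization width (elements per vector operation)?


Width = SIMD bits / data type bits
= 1024 / 64 = 16

16


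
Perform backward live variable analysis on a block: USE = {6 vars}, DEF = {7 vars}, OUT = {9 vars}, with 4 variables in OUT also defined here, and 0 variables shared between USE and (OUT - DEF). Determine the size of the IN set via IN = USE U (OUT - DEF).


OUT - DEF: 9 - 4 = 5
|IN| = |USE| + |OUT - DEF| - |USE ∩ (OUT - DEF)| = 6 + 5 - 0 = 11

11


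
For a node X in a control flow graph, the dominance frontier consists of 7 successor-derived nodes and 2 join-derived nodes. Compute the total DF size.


DF(X) = direct successor contributions + join point contributions
= 7 + 2 = 9

9


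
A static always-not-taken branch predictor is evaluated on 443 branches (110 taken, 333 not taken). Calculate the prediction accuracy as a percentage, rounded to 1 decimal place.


Predictor: always-not-taken
Correct predictions = 333
Accuracy = 333 / 443 * 100 = 75.2%

75.2


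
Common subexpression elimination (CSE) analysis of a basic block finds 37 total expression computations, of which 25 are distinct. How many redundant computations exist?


CSE count = total expressions - unique expressions
= 37 - 25 = 12

12


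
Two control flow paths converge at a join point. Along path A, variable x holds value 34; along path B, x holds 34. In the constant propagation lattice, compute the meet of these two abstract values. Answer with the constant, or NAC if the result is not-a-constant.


Meet operation: if both paths give the same constant, result is that constant; if they differ, result is NAC (not-a-constant).
Path A: 34, Path B: 34 -> equal
Result: constant -> 34

34


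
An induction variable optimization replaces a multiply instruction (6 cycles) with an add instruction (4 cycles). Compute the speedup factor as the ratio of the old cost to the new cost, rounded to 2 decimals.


Ratio = mult_cost / add_cost = 6 / 4 = 1.5

1.5


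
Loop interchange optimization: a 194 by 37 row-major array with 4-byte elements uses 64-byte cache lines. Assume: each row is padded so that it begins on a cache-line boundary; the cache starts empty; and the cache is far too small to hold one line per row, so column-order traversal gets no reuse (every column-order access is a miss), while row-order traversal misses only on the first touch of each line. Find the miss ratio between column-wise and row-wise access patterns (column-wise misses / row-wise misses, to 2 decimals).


Each row occupies 37 * 4 = 148 bytes and starts on a line boundary, so it spans ceil(148 / 64) = 3 cache lines.
Row-major traversal misses (one per line touched): 194 * ceil(37 * 4 / 64) = 582
Column-major traversal misses (no reuse, every access misses): 194 * 37 = 7178
Ratio = 7178 / 582 = 12.33

12.33


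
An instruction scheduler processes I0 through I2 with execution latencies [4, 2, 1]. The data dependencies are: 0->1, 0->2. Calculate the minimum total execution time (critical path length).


Compute longest path through dependency graph: dist(Ik) = max over predecessors of dist + latency(Ik).
dist(I0) = latency 4 = 4
dist(I1) = dist(I0) + 2 = 4 + 2 = 6
dist(I2) = dist(I0) + 1 = 4 + 1 = 5
Critical path = max dist = 6

6


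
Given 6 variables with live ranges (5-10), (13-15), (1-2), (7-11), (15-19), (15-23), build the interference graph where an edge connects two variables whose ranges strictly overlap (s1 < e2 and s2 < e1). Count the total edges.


Check all pairs for overlapping intervals.
Two intervals (s1,e1) and (s2,e2) overlap if s1 < e2 and s2 < e1.
v0 (5-10) vs v1..v5: overlaps v3 -> 1
v1 (13-15) vs v2..v5: overlaps none -> 0
v2 (1-2) vs v3..v5: overlaps none -> 0
v3 (7-11) vs v4..v5: overlaps none -> 0
v4 (15-19) vs v5: overlaps v5 -> 1
Total overlapping pairs = 1 + 0 + 0 + 0 + 1 = 2

2


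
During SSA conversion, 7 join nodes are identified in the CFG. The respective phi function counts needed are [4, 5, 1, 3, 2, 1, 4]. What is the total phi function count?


Total phi functions = sum of phi functions at each join node
= 4 + 5 + 1 + 3 + 2 + 1 + 4 = 20

20


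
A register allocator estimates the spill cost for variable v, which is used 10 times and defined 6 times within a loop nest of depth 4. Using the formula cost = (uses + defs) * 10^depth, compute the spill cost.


uses + defs = 10 + 6 = 16
10^4 = 10000
Spill cost = 16 * 10000 = 160000

160000


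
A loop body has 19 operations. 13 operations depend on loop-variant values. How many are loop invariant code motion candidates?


Invariant candidates = total - loop-dependent
= 19 - 13 = 6

6


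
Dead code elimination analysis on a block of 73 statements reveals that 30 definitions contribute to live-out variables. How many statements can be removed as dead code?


Dead code = total statements - live definitions
= 73 - 30 = 43

43


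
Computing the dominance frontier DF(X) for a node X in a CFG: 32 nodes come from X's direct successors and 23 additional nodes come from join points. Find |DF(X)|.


DF(X) = direct successor contributions + join point contributions
= 32 + 23 = 55

55


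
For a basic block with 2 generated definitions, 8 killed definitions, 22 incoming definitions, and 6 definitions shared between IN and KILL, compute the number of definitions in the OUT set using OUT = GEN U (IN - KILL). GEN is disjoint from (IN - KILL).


IN - KILL: 22 - 6 = 16 surviving definitions
OUT = GEN + surviving = 2 + 16 = 18

18


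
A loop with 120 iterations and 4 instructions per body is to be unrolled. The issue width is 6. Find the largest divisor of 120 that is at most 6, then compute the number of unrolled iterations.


Largest divisor of 120 <= 6 is 6
New iterations = 120 / 6 = 20

20


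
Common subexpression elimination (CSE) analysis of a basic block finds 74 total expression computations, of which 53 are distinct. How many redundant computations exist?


CSE count = total expressions - unique expressions
= 74 - 53 = 21

21


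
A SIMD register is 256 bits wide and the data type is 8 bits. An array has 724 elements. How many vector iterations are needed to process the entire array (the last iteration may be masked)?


Width = 256 / 8 = 32 elements per vector op
Iterations = ceil(724 / 32) = 23

23


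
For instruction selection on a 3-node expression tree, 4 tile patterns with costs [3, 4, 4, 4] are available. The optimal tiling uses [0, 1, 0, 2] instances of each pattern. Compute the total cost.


Total cost = sum(count_i * cost_i)
= 0*3 + 1*4 + 0*4 + 2*4
= 12

12


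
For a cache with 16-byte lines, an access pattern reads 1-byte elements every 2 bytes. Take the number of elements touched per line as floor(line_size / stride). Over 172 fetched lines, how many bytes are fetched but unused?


Elements per line = floor(16 / 2) = 8
Bytes used per line = 8 * 1 = 8
Wasted per line = 16 - 8 = 8
Total wasted = 8 * 172 = 1376

1376


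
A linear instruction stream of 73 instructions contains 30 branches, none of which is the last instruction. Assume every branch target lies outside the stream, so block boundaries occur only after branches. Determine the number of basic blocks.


With no in-sequence branch targets, the leaders are the first instruction plus the instruction after each branch.
Number of basic blocks = branches + 1
= 30 + 1 = 31

31


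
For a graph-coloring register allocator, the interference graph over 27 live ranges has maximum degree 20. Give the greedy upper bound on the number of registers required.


Greedy coloring never needs more than (max_degree + 1) colors: when coloring a vertex, at most max_degree neighbors are already colored.
Upper bound = 20 + 1 = 21

21


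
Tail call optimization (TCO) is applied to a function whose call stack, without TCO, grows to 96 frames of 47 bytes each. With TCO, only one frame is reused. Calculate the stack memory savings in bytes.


Without TCO: 96 * 47 = 4512 bytes
With TCO: reuse 1 frame = 47 bytes
Savings = 4512 - 47 = 4465

4465


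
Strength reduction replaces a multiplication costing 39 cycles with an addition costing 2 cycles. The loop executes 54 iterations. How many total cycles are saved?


Per-iteration saving = 39 - 2 = 37
Total saved = 54 * 37 = 1998

1998


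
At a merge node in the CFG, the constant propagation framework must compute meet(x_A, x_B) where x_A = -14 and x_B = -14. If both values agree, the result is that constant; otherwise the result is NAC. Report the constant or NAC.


Meet operation: if both paths give the same constant, result is that constant; if they differ, result is NAC (not-a-constant).
Path A: -14, Path B: -14 -> equal
Result: constant -> -14

-14


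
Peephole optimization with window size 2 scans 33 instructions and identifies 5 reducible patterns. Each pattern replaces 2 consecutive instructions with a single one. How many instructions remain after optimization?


Each match removes 1 instructions.
Total removed = 5 * 1 = 5
Remaining = 33 - 5 = 28

28


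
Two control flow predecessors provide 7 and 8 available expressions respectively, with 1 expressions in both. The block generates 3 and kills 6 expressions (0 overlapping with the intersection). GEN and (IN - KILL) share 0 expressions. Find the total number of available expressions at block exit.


IN = intersection of predecessors = 1
IN - KILL = 1 - 0 = 1
|OUT| = |GEN| + |IN - KILL| - |GEN ∩ (IN - KILL)| = 3 + 1 - 0 = 4

4


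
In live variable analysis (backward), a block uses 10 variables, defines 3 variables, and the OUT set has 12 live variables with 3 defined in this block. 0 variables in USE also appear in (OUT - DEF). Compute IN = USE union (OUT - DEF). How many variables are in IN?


OUT - DEF: 12 - 3 = 9
|IN| = |USE| + |OUT - DEF| - |USE ∩ (OUT - DEF)| = 10 + 9 - 0 = 19

19


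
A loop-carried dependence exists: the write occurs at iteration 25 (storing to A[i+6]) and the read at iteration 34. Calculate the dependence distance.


Distance = read iteration - write iteration
= 34 - 25 = 9

9


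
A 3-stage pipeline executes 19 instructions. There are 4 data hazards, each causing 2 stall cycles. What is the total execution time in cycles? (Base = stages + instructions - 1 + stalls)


Base cycles = 3 + 19 - 1 = 21
Total stalls = 4 * 2 = 8
Total = 21 + 8 = 29

29


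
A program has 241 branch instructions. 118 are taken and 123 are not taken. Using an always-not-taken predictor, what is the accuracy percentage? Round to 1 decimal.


Predictor: always-not-taken
Correct predictions = 123
Accuracy = 123 / 241 * 100 = 51.0%

51.0


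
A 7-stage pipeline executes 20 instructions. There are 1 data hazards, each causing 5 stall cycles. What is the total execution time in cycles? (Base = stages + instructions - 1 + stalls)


Base cycles = 7 + 20 - 1 = 26
Total stalls = 1 * 5 = 5
Total = 26 + 5 = 31

31


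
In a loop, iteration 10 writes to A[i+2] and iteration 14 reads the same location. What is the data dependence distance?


Distance = read iteration - write iteration
= 14 - 10 = 4

4


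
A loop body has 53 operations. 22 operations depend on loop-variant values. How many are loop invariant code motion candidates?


Invariant candidates = total - loop-dependent
= 53 - 22 = 31

31


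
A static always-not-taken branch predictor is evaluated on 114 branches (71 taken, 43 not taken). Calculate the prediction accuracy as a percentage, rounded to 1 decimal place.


Predictor: always-not-taken
Correct predictions = 43
Accuracy = 43 / 114 * 100 = 37.7%

37.7


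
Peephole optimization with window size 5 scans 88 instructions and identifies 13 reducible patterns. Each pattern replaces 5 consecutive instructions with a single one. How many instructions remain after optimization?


Each match removes 4 instructions.
Total removed = 13 * 4 = 52
Remaining = 88 - 52 = 36

36


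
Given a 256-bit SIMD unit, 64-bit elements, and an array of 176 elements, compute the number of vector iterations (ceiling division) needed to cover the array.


Width = 256 / 64 = 4 elements per vector op
Iterations = ceil(176 / 4) = 44

44


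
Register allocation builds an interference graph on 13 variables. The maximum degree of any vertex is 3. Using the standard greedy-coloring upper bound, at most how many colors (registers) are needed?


Greedy coloring never needs more than (max_degree + 1) colors: when coloring a vertex, at most max_degree neighbors are already colored.
Upper bound = 3 + 1 = 4

4


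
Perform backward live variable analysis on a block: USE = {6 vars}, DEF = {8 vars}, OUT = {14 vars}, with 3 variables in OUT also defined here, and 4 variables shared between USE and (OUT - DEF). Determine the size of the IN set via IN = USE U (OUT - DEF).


OUT - DEF: 14 - 3 = 11
|IN| = |USE| + |OUT - DEF| - |USE ∩ (OUT - DEF)| = 6 + 11 - 4 = 13

13


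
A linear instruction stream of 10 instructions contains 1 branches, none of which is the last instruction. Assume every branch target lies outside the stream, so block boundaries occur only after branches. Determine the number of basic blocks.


With no in-sequence branch targets, the leaders are the first instruction plus the instruction after each branch.
Number of basic blocks = branches + 1
= 1 + 1 = 2

2


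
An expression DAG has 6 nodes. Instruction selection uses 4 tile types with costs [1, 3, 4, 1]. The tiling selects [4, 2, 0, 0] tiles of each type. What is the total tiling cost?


Total cost = sum(count_i * cost_i)
= 4*1 + 2*3 + 0*4 + 0*1
= 10

10


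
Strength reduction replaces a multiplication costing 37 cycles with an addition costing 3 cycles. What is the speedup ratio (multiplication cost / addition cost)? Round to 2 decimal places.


Ratio = mult_cost / add_cost = 37 / 3 = 12.33

12.33


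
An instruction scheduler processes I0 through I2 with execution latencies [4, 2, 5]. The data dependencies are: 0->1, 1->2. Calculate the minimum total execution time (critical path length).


Compute longest path through dependency graph: dist(Ik) = max over predecessors of dist + latency(Ik).
dist(I0) = latency 4 = 4
dist(I1) = dist(I0) + 2 = 4 + 2 = 6
dist(I2) = dist(I1) + 5 = 6 + 5 = 11
Critical path = max dist = 11

11


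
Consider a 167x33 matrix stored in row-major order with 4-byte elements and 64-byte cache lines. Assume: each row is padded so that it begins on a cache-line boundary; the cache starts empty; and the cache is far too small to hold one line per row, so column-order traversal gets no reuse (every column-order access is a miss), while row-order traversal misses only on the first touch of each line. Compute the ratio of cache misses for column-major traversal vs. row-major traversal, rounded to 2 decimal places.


Each row occupies 33 * 4 = 132 bytes and starts on a line boundary, so it spans ceil(132 / 64) = 3 cache lines.
Row-major traversal misses (one per line touched): 167 * ceil(33 * 4 / 64) = 501
Column-major traversal misses (no reuse, every access misses): 167 * 33 = 5511
Ratio = 5511 / 501 = 11.0

11.0


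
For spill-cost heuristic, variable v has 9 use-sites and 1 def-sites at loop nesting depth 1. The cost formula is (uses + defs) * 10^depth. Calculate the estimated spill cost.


uses + defs = 9 + 1 = 10
10^1 = 10
Spill cost = 10 * 10 = 100

100


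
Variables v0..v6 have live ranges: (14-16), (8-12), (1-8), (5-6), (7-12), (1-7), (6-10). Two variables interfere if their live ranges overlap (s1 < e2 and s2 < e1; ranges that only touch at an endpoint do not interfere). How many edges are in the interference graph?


Check all pairs for overlapping intervals.
Two intervals (s1,e1) and (s2,e2) overlap if s1 < e2 and s2 < e1.
v0 (14-16) vs v1..v6: overlaps none -> 0
v1 (8-12) vs v2..v6: overlaps v4, v6 -> 2
v2 (1-8) vs v3..v6: overlaps v3, v4, v5, v6 -> 4
v3 (5-6) vs v4..v6: overlaps v5 -> 1
v4 (7-12) vs v5..v6: overlaps v6 -> 1
v5 (1-7) vs v6: overlaps v6 -> 1
Total overlapping pairs = 0 + 2 + 4 + 1 + 1 + 1 = 9

9


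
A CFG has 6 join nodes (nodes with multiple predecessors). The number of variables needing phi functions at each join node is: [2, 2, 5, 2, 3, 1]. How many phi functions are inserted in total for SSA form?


Total phi functions = sum of phi functions at each join node
= 2 + 2 + 5 + 2 + 3 + 1 = 15

15


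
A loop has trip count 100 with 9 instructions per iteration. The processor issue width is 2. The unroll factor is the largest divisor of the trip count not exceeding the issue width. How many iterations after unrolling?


Largest divisor of 100 <= 2 is 2
New iterations = 100 / 2 = 50

50


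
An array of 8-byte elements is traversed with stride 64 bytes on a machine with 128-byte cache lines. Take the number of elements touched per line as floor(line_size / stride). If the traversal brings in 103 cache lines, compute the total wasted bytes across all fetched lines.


Elements per line = floor(128 / 64) = 2
Bytes used per line = 2 * 8 = 16
Wasted per line = 128 - 16 = 112
Total wasted = 112 * 103 = 11536

11536


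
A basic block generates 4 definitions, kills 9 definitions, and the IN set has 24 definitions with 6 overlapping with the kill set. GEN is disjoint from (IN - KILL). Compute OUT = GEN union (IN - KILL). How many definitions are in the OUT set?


IN - KILL: 24 - 6 = 18 surviving definitions
OUT = GEN + surviving = 4 + 18 = 22

22


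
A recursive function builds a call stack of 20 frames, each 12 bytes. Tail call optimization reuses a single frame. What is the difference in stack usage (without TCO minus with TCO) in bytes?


Without TCO: 20 * 12 = 240 bytes
With TCO: reuse 1 frame = 12 bytes
Savings = 240 - 12 = 228

228


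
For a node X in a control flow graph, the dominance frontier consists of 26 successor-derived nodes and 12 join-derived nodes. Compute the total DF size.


DF(X) = direct successor contributions + join point contributions
= 26 + 12 = 38

38


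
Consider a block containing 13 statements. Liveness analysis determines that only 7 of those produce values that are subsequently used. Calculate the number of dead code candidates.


Dead code = total statements - live definitions
= 13 - 7 = 6

6


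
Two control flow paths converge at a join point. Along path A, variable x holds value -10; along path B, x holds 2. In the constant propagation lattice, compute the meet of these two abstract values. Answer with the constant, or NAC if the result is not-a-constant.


Meet operation: if both paths give the same constant, result is that constant; if they differ, result is NAC (not-a-constant).
Path A: -10, Path B: 2 -> differ
Result: not-a-constant -> NAC

NAC


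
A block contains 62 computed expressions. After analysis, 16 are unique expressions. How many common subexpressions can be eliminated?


CSE count = total expressions - unique expressions
= 62 - 16 = 46

46


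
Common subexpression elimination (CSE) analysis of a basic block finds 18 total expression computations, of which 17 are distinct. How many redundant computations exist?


CSE count = total expressions - unique expressions
= 18 - 17 = 1

1


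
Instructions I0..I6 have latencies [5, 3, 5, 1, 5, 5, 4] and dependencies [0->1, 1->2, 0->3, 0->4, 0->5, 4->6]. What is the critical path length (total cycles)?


Compute longest path through dependency graph: dist(Ik) = max over predecessors of dist + latency(Ik).
dist(I0) = latency 5 = 5
dist(I1) = dist(I0) + 3 = 5 + 3 = 8
dist(I2) = dist(I1) + 5 = 8 + 5 = 13
dist(I3) = dist(I0) + 1 = 5 + 1 = 6
dist(I4) = dist(I0) + 5 = 5 + 5 = 10
dist(I5) = dist(I0) + 5 = 5 + 5 = 10
dist(I6) = dist(I4) + 4 = 10 + 4 = 14
Critical path = max dist = 14

14


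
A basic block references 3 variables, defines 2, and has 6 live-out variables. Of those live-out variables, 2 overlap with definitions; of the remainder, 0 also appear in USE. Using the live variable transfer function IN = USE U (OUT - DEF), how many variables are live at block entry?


OUT - DEF: 6 - 2 = 4
|IN| = |USE| + |OUT - DEF| - |USE ∩ (OUT - DEF)| = 3 + 4 - 0 = 7

7


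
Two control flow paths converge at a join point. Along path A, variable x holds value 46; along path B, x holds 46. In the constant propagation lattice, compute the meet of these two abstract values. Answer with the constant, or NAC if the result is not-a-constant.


Meet operation: if both paths give the same constant, result is that constant; if they differ, result is NAC (not-a-constant).
Path A: 46, Path B: 46 -> equal
Result: constant -> 46

46


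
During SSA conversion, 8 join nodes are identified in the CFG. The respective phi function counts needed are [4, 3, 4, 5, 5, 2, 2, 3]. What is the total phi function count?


Total phi functions = sum of phi functions at each join node
= 4 + 3 + 4 + 5 + 5 + 2 + 2 + 3 = 28

28


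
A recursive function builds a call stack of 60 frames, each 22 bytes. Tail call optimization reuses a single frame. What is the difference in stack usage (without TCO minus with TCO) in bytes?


Without TCO: 60 * 22 = 1320 bytes
With TCO: reuse 1 frame = 22 bytes
Savings = 1320 - 22 = 1298

1298


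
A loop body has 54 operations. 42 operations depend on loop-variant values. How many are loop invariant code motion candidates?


Invariant candidates = total - loop-dependent
= 54 - 42 = 12

12


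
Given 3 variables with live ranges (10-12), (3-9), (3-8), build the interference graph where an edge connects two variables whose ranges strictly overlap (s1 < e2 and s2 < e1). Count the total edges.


Check all pairs for overlapping intervals.
Two intervals (s1,e1) and (s2,e2) overlap if s1 < e2 and s2 < e1.
v0 (10-12) vs v1..v2: overlaps none -> 0
v1 (3-9) vs v2: overlaps v2 -> 1
Total overlapping pairs = 0 + 1 = 1

1


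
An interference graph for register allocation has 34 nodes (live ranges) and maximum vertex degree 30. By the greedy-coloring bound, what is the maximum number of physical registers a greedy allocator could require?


Greedy coloring never needs more than (max_degree + 1) colors: when coloring a vertex, at most max_degree neighbors are already colored.
Upper bound = 30 + 1 = 31

31


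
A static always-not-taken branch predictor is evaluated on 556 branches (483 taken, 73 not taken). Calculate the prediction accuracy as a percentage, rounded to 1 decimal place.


Predictor: always-not-taken
Correct predictions = 73
Accuracy = 73 / 556 * 100 = 13.1%

13.1


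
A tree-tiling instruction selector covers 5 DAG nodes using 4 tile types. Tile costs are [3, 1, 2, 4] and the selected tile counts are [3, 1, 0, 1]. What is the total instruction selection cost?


Total cost = sum(count_i * cost_i)
= 3*3 + 1*1 + 0*2 + 1*4
= 14

14


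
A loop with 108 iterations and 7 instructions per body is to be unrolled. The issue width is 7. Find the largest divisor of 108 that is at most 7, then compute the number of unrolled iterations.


Largest divisor of 108 <= 7 is 6
New iterations = 108 / 6 = 18

18


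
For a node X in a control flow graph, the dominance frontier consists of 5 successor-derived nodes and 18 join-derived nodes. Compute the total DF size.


DF(X) = direct successor contributions + join point contributions
= 5 + 18 = 23

23


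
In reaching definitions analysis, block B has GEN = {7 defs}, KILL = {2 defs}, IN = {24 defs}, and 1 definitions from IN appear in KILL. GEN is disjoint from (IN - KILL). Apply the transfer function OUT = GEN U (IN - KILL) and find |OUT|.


IN - KILL: 24 - 1 = 23 surviving definitions
OUT = GEN + surviving = 7 + 23 = 30

30


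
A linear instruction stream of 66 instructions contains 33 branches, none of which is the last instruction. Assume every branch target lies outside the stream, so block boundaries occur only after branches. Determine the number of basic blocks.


With no in-sequence branch targets, the leaders are the first instruction plus the instruction after each branch.
Number of basic blocks = branches + 1
= 33 + 1 = 34

34


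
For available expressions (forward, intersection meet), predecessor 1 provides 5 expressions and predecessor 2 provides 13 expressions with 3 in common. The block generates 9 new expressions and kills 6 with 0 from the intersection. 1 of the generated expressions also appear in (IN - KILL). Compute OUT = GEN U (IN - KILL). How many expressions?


IN = intersection of predecessors = 3
IN - KILL = 3 - 0 = 3
|OUT| = |GEN| + |IN - KILL| - |GEN ∩ (IN - KILL)| = 9 + 3 - 1 = 11

11


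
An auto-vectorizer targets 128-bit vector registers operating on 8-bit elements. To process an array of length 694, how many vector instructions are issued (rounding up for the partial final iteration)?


Width = 128 / 8 = 16 elements per vector op
Iterations = ceil(694 / 16) = 44

44


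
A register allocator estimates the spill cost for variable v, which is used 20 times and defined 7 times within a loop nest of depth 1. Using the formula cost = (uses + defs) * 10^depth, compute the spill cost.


uses + defs = 20 + 7 = 27
10^1 = 10
Spill cost = 27 * 10 = 270

270
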